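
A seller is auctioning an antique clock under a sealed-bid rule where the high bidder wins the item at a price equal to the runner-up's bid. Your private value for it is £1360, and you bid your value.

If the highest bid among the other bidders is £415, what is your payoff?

Your bid £1360 exceeds the highest competing bid £415, so you win.
In a second-price auction the winner pays the second-highest bid, £415.
Payoff = value − price = £1360 − £415 = £945.

£945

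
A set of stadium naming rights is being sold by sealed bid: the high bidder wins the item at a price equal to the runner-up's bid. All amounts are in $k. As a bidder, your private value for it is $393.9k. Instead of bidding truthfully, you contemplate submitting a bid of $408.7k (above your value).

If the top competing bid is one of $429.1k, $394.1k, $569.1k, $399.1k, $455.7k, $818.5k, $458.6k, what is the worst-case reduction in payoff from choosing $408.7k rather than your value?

$429.1k: same outcome either way → loss $0k.
$394.1k: truthful gives $0k, deviation gives −$0.2k → loss $0.2k.
$569.1k: same outcome either way → loss $0k.
$399.1k: truthful gives $0k, deviation gives −$5.2k → loss $5.2k.
$455.7k: same outcome either way → loss $0k.
$818.5k: same outcome either way → loss $0k.
$458.6k: same outcome either way → loss $0k.
Maximum loss: $5.2k.

$5.2k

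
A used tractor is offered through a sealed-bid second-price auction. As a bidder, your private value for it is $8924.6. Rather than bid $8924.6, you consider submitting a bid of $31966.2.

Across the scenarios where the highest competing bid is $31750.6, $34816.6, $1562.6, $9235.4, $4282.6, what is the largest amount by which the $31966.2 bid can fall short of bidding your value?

$31750.6: truthful gives $0, deviation gives −$22826 → loss $22826.
$34816.6: same outcome either way → loss $0.
$1562.6: same outcome either way → loss $0.
$9235.4: truthful gives $0, deviation gives −$310.8 → loss $310.8.
$4282.6: same outcome either way → loss $0.
Maximum loss: $22826.

$22826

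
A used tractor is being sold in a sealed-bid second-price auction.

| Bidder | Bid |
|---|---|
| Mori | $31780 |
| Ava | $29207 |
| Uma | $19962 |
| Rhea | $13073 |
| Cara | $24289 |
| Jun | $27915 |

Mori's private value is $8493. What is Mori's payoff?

−$20714

Highest bid: Mori at $31780, so Mori wins.
Second-highest bid: Ava at $29207 — that is the price the winner pays.
Mori's payoff = value − price = $8493 − $29207 = −$20714.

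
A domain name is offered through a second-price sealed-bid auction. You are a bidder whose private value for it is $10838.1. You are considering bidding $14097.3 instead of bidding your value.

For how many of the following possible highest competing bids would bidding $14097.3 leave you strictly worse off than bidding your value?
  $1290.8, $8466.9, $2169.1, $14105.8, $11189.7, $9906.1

The deviation hurts exactly when the highest competing bid lies strictly between $10838.1 and $14097.3 — overbidding then wins at a price above your value.
$1290.8: below both → same outcome either way.
$8466.9: below both → same outcome either way.
$2169.1: below both → same outcome either way.
$14105.8: above both → same outcome either way.
$11189.7: inside the interval → strictly worse (loss $351.6).
$9906.1: below both → same outcome either way.
Count: 1.

1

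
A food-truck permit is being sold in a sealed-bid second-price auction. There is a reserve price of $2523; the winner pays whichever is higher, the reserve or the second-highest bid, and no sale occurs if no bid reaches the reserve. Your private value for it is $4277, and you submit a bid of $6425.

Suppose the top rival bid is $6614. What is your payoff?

Your bid $6425 is below the highest competing bid $6614, so you lose. Payoff $0.

$0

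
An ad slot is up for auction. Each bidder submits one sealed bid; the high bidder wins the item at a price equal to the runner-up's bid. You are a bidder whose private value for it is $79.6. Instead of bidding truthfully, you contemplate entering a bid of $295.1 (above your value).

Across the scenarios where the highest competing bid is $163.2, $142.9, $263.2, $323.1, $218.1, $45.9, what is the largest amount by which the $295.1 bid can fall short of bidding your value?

$163.2: truthful gives $0, deviation gives −$83.6 → loss $83.6.
$142.9: truthful gives $0, deviation gives −$63.3 → loss $63.3.
$263.2: truthful gives $0, deviation gives −$183.6 → loss $183.6.
$323.1: same outcome either way → loss $0.
$218.1: truthful gives $0, deviation gives −$138.5 → loss $138.5.
$45.9: same outcome either way → loss $0.
Maximum loss: $183.6.

$183.6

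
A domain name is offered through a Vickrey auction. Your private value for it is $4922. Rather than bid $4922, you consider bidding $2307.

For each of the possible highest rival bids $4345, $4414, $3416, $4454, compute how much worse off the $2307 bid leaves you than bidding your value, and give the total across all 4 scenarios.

$3059

The deviation costs you only when the competing bid falls strictly between $2307 and $4922; elsewhere both bids give the same outcome.
$4345: truthful payoff $577, deviation payoff $0 → loss $577.
$4414: truthful payoff $508, deviation payoff $0 → loss $508.
$3416: truthful payoff $1506, deviation payoff $0 → loss $1506.
$4454: truthful payoff $468, deviation payoff $0 → loss $468.
Total loss = $577 + $508 + $1506 + $468 = $3059.
Truthful bidding weakly dominates here: raising your bid can only win items priced above your value, and lowering it can only forfeit items priced below.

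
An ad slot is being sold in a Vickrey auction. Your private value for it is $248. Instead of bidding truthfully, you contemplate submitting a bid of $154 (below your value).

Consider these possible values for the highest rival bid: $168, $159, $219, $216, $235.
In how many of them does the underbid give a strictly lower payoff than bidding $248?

5

The deviation hurts exactly when the highest competing bid lies strictly between $154 and $248 — underbidding then forfeits a profitable win.
$168: inside the interval → strictly worse (loss $80).
$159: inside the interval → strictly worse (loss $89).
$219: inside the interval → strictly worse (loss $29).
$216: inside the interval → strictly worse (loss $32).
$235: inside the interval → strictly worse (loss $13).
Count: 5.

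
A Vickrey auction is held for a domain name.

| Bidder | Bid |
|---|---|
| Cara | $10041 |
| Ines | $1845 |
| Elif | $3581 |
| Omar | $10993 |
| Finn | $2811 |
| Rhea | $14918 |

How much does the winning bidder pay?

$10993

Highest bid: Rhea at $14918, so Rhea wins.
Second-highest bid: Omar at $10993 — that is the price the winner pays.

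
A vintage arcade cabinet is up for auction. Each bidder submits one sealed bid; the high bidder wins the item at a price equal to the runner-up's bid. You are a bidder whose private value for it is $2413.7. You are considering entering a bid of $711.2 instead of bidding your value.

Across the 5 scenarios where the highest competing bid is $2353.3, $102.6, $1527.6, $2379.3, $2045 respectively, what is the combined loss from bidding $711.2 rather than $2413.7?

The deviation costs you only when the competing bid falls strictly between $711.2 and $2413.7; elsewhere both bids give the same outcome.
$2353.3: truthful payoff $60.4, deviation payoff $0 → loss $60.4.
$102.6: outcomes coincide → loss $0.
$1527.6: truthful payoff $886.1, deviation payoff $0 → loss $886.1.
$2379.3: truthful payoff $34.4, deviation payoff $0 → loss $34.4.
$2045: truthful payoff $368.7, deviation payoff $0 → loss $368.7.
Total loss = $60.4 + $886.1 + $34.4 + $368.7 = $1349.6.

$1349.6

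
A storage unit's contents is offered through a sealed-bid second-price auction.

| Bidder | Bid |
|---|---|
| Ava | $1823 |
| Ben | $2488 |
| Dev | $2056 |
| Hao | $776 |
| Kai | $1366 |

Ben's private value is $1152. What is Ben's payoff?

Highest bid: Ben at $2488, so Ben wins.
Second-highest bid: Dev at $2056 — that is the price the winner pays.
Ben's payoff = value − price = $1152 − $2056 = −$904.

−$904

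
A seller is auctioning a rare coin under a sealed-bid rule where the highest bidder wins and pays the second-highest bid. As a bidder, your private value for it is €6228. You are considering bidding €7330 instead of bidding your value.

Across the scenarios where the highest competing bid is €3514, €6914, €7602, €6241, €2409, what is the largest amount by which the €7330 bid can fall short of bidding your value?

€3514: same outcome either way → loss €0.
€6914: truthful gives €0, deviation gives −€686 → loss €686.
€7602: same outcome either way → loss €0.
€6241: truthful gives €0, deviation gives −€13 → loss €13.
€2409: same outcome either way → loss €0.
Maximum loss: €686.

€686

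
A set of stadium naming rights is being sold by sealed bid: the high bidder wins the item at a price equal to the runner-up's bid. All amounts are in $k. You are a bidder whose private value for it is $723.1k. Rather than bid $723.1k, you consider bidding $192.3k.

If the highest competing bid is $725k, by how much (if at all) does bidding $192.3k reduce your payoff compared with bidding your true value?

Bidding your value $723.1k: you lose (since $723.1k < $725k). Payoff $0k.
Bidding $192.3k: you lose. Payoff $0k.
Difference = $0k − $0k = $0k; both bids lead to the same outcome because the competing bid is above both your value and your alternative bid.

$0k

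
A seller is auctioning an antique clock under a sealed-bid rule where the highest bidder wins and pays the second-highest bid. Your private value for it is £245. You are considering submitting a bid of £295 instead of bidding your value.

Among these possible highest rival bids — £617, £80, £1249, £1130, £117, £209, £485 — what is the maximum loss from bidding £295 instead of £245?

£617: same outcome either way → loss £0.
£80: same outcome either way → loss £0.
£1249: same outcome either way → loss £0.
£1130: same outcome either way → loss £0.
£117: same outcome either way → loss £0.
£209: same outcome either way → loss £0.
£485: same outcome either way → loss £0.
Maximum loss: £0.

£0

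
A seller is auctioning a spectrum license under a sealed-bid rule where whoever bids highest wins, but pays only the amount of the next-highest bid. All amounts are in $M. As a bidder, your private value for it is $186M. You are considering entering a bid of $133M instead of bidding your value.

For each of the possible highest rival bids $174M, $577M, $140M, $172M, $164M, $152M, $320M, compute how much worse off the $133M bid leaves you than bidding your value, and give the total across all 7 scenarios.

The deviation costs you only when the competing bid falls strictly between $133M and $186M; elsewhere both bids give the same outcome.
$174M: truthful payoff $12M, deviation payoff $0M → loss $12M.
$577M: outcomes coincide → loss $0M.
$140M: truthful payoff $46M, deviation payoff $0M → loss $46M.
$172M: truthful payoff $14M, deviation payoff $0M → loss $14M.
$164M: truthful payoff $22M, deviation payoff $0M → loss $22M.
$152M: truthful payoff $34M, deviation payoff $0M → loss $34M.
$320M: outcomes coincide → loss $0M.
Total loss = $12M + $46M + $14M + $22M + $34M = $128M.

$128M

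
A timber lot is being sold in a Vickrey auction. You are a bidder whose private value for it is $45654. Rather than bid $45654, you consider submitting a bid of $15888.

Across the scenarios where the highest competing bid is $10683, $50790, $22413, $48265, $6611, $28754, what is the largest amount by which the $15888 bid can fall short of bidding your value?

$23241

$10683: same outcome either way → loss $0.
$50790: same outcome either way → loss $0.
$22413: truthful gives $23241, deviation gives $0 → loss $23241.
$48265: same outcome either way → loss $0.
$6611: same outcome either way → loss $0.
$28754: truthful gives $16900, deviation gives $0 → loss $16900.
Maximum loss: $23241.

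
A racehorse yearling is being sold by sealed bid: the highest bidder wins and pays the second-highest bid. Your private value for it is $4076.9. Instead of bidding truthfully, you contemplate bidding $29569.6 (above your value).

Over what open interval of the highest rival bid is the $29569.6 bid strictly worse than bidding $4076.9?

($4076.9, $29569.6)

If the competing bid is below $4076.9, both bids win at the same price — no difference.
If it is above $29569.6, both bids lose — no difference.
If it lies strictly between $4076.9 and $29569.6, bidding your value loses (payoff 0) while bidding $29569.6 wins at a price above your value (payoff negative).
So the deviation strictly hurts on the open interval ($4076.9, $29569.6).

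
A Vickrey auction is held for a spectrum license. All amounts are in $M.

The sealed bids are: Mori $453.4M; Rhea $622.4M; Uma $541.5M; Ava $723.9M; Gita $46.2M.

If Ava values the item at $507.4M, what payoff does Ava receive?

−$115M

Highest bid: Ava at $723.9M, so Ava wins.
Second-highest bid: Rhea at $622.4M — that is the price the winner pays.
Ava's payoff = value − price = $507.4M − $622.4M = −$115M.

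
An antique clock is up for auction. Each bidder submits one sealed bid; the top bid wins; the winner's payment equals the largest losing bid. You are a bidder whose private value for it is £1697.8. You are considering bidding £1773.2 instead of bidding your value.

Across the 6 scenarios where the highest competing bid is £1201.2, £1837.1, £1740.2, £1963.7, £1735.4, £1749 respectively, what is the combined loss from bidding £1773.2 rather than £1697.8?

£131.2

The deviation costs you only when the competing bid falls strictly between £1697.8 and £1773.2; elsewhere both bids give the same outcome.
£1201.2: outcomes coincide → loss £0.
£1837.1: outcomes coincide → loss £0.
£1740.2: truthful payoff £0, deviation payoff −£42.4 → loss £42.4.
£1963.7: outcomes coincide → loss £0.
£1735.4: truthful payoff £0, deviation payoff −£37.6 → loss £37.6.
£1749: truthful payoff £0, deviation payoff −£51.2 → loss £51.2.
Total loss = £42.4 + £37.6 + £51.2 = £131.2.
In a second-price auction your bid sets only whether you win, not what you pay, so bidding your true value is weakly dominant.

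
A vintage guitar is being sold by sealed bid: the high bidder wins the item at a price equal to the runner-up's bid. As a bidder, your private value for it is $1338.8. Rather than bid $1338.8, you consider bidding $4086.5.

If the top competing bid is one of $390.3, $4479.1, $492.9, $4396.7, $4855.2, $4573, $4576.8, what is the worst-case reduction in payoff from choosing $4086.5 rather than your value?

$0

$390.3: same outcome either way → loss $0.
$4479.1: same outcome either way → loss $0.
$492.9: same outcome either way → loss $0.
$4396.7: same outcome either way → loss $0.
$4855.2: same outcome either way → loss $0.
$4573: same outcome either way → loss $0.
$4576.8: same outcome either way → loss $0.
Maximum loss: $0.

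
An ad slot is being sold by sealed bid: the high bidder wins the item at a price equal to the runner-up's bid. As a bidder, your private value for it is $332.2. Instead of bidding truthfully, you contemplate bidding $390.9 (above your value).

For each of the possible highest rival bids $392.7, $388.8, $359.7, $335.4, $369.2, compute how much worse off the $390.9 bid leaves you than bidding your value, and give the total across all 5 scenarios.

$124.3

The deviation costs you only when the competing bid falls strictly between $332.2 and $390.9; elsewhere both bids give the same outcome.
$392.7: outcomes coincide → loss $0.
$388.8: truthful payoff $0, deviation payoff −$56.6 → loss $56.6.
$359.7: truthful payoff $0, deviation payoff −$27.5 → loss $27.5.
$335.4: truthful payoff $0, deviation payoff −$3.2 → loss $3.2.
$369.2: truthful payoff $0, deviation payoff −$37 → loss $37.
Total loss = $56.6 + $27.5 + $3.2 + $37 = $124.3.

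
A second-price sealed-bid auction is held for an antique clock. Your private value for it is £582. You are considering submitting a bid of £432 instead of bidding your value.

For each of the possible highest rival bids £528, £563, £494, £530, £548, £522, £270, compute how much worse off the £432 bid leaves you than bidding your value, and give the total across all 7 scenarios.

£307

The deviation costs you only when the competing bid falls strictly between £432 and £582; elsewhere both bids give the same outcome.
£528: truthful payoff £54, deviation payoff £0 → loss £54.
£563: truthful payoff £19, deviation payoff £0 → loss £19.
£494: truthful payoff £88, deviation payoff £0 → loss £88.
£530: truthful payoff £52, deviation payoff £0 → loss £52.
£548: truthful payoff £34, deviation payoff £0 → loss £34.
£522: truthful payoff £60, deviation payoff £0 → loss £60.
£270: outcomes coincide → loss £0.
Total loss = £54 + £19 + £88 + £52 + £34 + £60 = £307.
In a second-price auction your bid sets only whether you win, not what you pay, so bidding your true value is weakly dominant.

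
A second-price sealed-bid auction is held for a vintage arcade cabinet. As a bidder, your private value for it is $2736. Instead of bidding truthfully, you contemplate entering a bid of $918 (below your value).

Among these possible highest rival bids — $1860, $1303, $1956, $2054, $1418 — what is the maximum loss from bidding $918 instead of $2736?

$1433

$1860: truthful gives $876, deviation gives $0 → loss $876.
$1303: truthful gives $1433, deviation gives $0 → loss $1433.
$1956: truthful gives $780, deviation gives $0 → loss $780.
$2054: truthful gives $682, deviation gives $0 → loss $682.
$1418: truthful gives $1318, deviation gives $0 → loss $1318.
Maximum loss: $1433.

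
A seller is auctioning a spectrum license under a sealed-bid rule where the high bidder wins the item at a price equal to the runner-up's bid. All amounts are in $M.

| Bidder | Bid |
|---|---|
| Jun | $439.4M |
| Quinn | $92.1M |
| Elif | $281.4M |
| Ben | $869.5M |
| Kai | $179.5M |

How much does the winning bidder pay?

$439.4M

Highest bid: Ben at $869.5M, so Ben wins.
Second-highest bid: Jun at $439.4M — that is the price the winner pays.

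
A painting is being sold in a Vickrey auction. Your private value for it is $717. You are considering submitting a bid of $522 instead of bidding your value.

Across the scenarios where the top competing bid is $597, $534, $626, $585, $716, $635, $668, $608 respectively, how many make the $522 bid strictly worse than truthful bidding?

The deviation hurts exactly when the highest competing bid lies strictly between $522 and $717 — underbidding then forfeits a profitable win.
$597: inside the interval → strictly worse (loss $120).
$534: inside the interval → strictly worse (loss $183).
$626: inside the interval → strictly worse (loss $91).
$585: inside the interval → strictly worse (loss $132).
$716: inside the interval → strictly worse (loss $1).
$635: inside the interval → strictly worse (loss $82).
$668: inside the interval → strictly worse (loss $49).
$608: inside the interval → strictly worse (loss $109).
Count: 8.

8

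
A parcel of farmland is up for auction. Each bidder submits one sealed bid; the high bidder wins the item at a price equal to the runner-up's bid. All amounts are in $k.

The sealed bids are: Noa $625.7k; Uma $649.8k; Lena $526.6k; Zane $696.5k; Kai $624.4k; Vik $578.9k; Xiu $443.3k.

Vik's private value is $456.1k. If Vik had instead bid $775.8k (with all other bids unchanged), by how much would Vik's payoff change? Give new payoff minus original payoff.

The highest bid among the other bidders is $696.5k; Vik's bid doesn't change that.
Original bid $578.9k: Vik is not highest (top rival bid is $696.5k); payoff $0k.
Alternative bid $775.8k: Vik is highest, pays the top rival bid $696.5k; payoff $456.1k − $696.5k = −$240.4k.
Change in payoff = −$240.4k − ($0k) = −$240.4k.

−$240.4k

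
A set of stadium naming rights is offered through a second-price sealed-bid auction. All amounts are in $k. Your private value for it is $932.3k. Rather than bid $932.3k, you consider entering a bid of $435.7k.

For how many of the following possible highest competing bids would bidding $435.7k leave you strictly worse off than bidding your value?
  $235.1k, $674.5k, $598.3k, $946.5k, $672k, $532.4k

The deviation hurts exactly when the highest competing bid lies strictly between $435.7k and $932.3k — underbidding then forfeits a profitable win.
$235.1k: below both → same outcome either way.
$674.5k: inside the interval → strictly worse (loss $257.8k).
$598.3k: inside the interval → strictly worse (loss $334k).
$946.5k: above both → same outcome either way.
$672k: inside the interval → strictly worse (loss $260.3k).
$532.4k: inside the interval → strictly worse (loss $399.9k).
Count: 4.

4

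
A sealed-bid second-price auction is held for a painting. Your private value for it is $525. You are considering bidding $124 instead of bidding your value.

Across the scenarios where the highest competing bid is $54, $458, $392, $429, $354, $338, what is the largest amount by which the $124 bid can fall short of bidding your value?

$54: same outcome either way → loss $0.
$458: truthful gives $67, deviation gives $0 → loss $67.
$392: truthful gives $133, deviation gives $0 → loss $133.
$429: truthful gives $96, deviation gives $0 → loss $96.
$354: truthful gives $171, deviation gives $0 → loss $171.
$338: truthful gives $187, deviation gives $0 → loss $187.
Maximum loss: $187.

$187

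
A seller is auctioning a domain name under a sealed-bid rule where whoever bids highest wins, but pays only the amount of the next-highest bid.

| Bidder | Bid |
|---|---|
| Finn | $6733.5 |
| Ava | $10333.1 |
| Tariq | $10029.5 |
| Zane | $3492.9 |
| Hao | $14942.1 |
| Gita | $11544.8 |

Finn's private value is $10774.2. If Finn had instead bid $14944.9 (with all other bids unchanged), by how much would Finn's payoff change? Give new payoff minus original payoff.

The highest bid among the other bidders is $14942.1; Finn's bid doesn't change that.
Original bid $6733.5: Finn is not highest (top rival bid is $14942.1); payoff $0.
Alternative bid $14944.9: Finn is highest, pays the top rival bid $14942.1; payoff $10774.2 − $14942.1 = −$4167.9.
Change in payoff = −$4167.9 − ($0) = −$4167.9.

−$4167.9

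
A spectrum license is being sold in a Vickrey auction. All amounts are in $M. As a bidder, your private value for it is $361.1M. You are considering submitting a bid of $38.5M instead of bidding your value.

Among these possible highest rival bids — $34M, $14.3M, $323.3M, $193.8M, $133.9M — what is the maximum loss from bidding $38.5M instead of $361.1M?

$34M: same outcome either way → loss $0M.
$14.3M: same outcome either way → loss $0M.
$323.3M: truthful gives $37.8M, deviation gives $0M → loss $37.8M.
$193.8M: truthful gives $167.3M, deviation gives $0M → loss $167.3M.
$133.9M: truthful gives $227.2M, deviation gives $0M → loss $227.2M.
Maximum loss: $227.2M.

$227.2M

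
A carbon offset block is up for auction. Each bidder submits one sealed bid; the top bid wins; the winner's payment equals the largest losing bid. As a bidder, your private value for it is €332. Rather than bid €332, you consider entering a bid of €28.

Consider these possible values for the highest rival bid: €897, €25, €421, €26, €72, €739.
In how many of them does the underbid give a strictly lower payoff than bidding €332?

The deviation hurts exactly when the highest competing bid lies strictly between €28 and €332 — underbidding then forfeits a profitable win.
€897: above both → same outcome either way.
€25: below both → same outcome either way.
€421: above both → same outcome either way.
€26: below both → same outcome either way.
€72: inside the interval → strictly worse (loss €260).
€739: above both → same outcome either way.
Count: 1.

1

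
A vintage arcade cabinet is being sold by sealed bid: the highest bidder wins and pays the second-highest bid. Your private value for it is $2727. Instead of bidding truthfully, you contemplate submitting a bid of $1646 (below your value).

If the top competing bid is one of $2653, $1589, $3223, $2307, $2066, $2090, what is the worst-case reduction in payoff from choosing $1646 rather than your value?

$2653: truthful gives $74, deviation gives $0 → loss $74.
$1589: same outcome either way → loss $0.
$3223: same outcome either way → loss $0.
$2307: truthful gives $420, deviation gives $0 → loss $420.
$2066: truthful gives $661, deviation gives $0 → loss $661.
$2090: truthful gives $637, deviation gives $0 → loss $637.
Maximum loss: $661.

$661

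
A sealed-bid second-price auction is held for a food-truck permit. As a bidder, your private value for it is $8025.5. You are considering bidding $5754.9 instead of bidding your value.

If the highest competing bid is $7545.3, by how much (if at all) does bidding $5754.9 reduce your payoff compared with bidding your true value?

Bidding your value $8025.5: you win (since $8025.5 > $7545.3) and pay $7545.3. Payoff $480.2.
Bidding $5754.9: you lose. Payoff $0.
The competing bid $7545.3 lies between your shaded bid and your value, so underbidding forfeits an item you could have won at a profitable price.
Loss from deviating = $480.2 − ($0) = $480.2.

$480.2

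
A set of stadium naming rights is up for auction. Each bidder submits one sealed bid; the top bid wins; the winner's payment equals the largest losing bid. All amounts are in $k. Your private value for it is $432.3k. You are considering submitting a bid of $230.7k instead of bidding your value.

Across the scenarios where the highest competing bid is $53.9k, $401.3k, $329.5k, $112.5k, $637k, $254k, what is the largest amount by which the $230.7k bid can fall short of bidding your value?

$53.9k: same outcome either way → loss $0k.
$401.3k: truthful gives $31k, deviation gives $0k → loss $31k.
$329.5k: truthful gives $102.8k, deviation gives $0k → loss $102.8k.
$112.5k: same outcome either way → loss $0k.
$637k: same outcome either way → loss $0k.
$254k: truthful gives $178.3k, deviation gives $0k → loss $178.3k.
Maximum loss: $178.3k.

$178.3k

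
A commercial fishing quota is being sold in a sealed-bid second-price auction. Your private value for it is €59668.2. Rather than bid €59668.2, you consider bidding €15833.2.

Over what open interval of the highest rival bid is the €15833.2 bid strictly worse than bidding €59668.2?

(€15833.2, €59668.2)

If the competing bid is below €15833.2, both bids win at the same price — no difference.
If it is above €59668.2, both bids lose — no difference.
If it lies strictly between €15833.2 and €59668.2, bidding your value wins at a price below your value (positive payoff) while bidding €15833.2 loses (payoff 0).
So the deviation strictly hurts on the open interval (€15833.2, €59668.2).
Truthful bidding weakly dominates here: raising your bid can only win items priced above your value, and lowering it can only forfeit items priced below.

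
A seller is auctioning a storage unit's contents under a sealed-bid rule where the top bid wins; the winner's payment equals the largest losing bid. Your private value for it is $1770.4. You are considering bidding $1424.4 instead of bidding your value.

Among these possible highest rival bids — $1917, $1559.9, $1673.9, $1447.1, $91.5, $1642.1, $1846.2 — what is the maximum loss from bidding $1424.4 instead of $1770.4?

$1917: same outcome either way → loss $0.
$1559.9: truthful gives $210.5, deviation gives $0 → loss $210.5.
$1673.9: truthful gives $96.5, deviation gives $0 → loss $96.5.
$1447.1: truthful gives $323.3, deviation gives $0 → loss $323.3.
$91.5: same outcome either way → loss $0.
$1642.1: truthful gives $128.3, deviation gives $0 → loss $128.3.
$1846.2: same outcome either way → loss $0.
Maximum loss: $323.3.

$323.3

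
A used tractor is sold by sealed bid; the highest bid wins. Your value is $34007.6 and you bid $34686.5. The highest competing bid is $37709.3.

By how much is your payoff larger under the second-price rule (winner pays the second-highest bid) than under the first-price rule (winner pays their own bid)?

$0

Your bid $34686.5 is below $37709.3, so you lose under either rule.
Payoff is $0 in both cases; difference = $0.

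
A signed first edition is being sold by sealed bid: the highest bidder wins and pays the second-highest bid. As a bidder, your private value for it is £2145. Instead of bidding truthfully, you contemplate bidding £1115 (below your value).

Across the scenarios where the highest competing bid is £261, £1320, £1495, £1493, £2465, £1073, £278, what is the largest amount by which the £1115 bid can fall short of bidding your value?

£261: same outcome either way → loss £0.
£1320: truthful gives £825, deviation gives £0 → loss £825.
£1495: truthful gives £650, deviation gives £0 → loss £650.
£1493: truthful gives £652, deviation gives £0 → loss £652.
£2465: same outcome either way → loss £0.
£1073: same outcome either way → loss £0.
£278: same outcome either way → loss £0.
Maximum loss: £825.

£825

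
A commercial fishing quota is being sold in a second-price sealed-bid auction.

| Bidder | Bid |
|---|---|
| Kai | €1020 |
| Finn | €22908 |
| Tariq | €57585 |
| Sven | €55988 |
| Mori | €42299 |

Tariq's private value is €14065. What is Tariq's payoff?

−€41923

Highest bid: Tariq at €57585, so Tariq wins.
Second-highest bid: Sven at €55988 — that is the price the winner pays.
Tariq's payoff = value − price = €14065 − €55988 = −€41923.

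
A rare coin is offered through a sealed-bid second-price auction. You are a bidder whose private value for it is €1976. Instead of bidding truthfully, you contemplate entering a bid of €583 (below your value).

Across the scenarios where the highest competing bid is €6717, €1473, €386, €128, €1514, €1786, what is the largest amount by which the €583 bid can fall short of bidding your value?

€503

€6717: same outcome either way → loss €0.
€1473: truthful gives €503, deviation gives €0 → loss €503.
€386: same outcome either way → loss €0.
€128: same outcome either way → loss €0.
€1514: truthful gives €462, deviation gives €0 → loss €462.
€1786: truthful gives €190, deviation gives €0 → loss €190.
Maximum loss: €503.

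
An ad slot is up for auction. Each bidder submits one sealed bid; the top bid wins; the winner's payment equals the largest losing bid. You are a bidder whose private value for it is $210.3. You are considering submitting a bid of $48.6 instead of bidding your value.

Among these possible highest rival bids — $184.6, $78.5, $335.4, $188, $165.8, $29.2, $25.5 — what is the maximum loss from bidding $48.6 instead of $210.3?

$131.8

$184.6: truthful gives $25.7, deviation gives $0 → loss $25.7.
$78.5: truthful gives $131.8, deviation gives $0 → loss $131.8.
$335.4: same outcome either way → loss $0.
$188: truthful gives $22.3, deviation gives $0 → loss $22.3.
$165.8: truthful gives $44.5, deviation gives $0 → loss $44.5.
$29.2: same outcome either way → loss $0.
$25.5: same outcome either way → loss $0.
Maximum loss: $131.8.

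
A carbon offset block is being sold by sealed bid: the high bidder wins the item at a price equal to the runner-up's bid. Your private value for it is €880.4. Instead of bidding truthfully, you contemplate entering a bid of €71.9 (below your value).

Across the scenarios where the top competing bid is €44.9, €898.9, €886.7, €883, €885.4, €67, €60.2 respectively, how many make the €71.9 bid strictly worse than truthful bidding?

0

The deviation hurts exactly when the highest competing bid lies strictly between €71.9 and €880.4 — underbidding then forfeits a profitable win.
€44.9: below both → same outcome either way.
€898.9: above both → same outcome either way.
€886.7: above both → same outcome either way.
€883: above both → same outcome either way.
€885.4: above both → same outcome either way.
€67: below both → same outcome either way.
€60.2: below both → same outcome either way.
Count: 0.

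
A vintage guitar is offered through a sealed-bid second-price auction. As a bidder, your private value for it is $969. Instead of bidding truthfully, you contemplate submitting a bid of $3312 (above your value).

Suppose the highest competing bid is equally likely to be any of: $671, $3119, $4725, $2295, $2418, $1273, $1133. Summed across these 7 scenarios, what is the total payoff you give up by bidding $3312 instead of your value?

$5393

The deviation costs you only when the competing bid falls strictly between $969 and $3312; elsewhere both bids give the same outcome.
$671: outcomes coincide → loss $0.
$3119: truthful payoff $0, deviation payoff −$2150 → loss $2150.
$4725: outcomes coincide → loss $0.
$2295: truthful payoff $0, deviation payoff −$1326 → loss $1326.
$2418: truthful payoff $0, deviation payoff −$1449 → loss $1449.
$1273: truthful payoff $0, deviation payoff −$304 → loss $304.
$1133: truthful payoff $0, deviation payoff −$164 → loss $164.
Total loss = $2150 + $1326 + $1449 + $304 + $164 = $5393.
Because the price is fixed by the runner-up's bid, deviating from your value can only change a good outcome into a bad one — never the reverse.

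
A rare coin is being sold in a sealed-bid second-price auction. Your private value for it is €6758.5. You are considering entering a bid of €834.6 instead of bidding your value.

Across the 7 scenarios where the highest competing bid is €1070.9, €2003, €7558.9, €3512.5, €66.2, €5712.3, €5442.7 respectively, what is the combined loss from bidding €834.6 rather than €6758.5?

The deviation costs you only when the competing bid falls strictly between €834.6 and €6758.5; elsewhere both bids give the same outcome.
€1070.9: truthful payoff €5687.6, deviation payoff €0 → loss €5687.6.
€2003: truthful payoff €4755.5, deviation payoff €0 → loss €4755.5.
€7558.9: outcomes coincide → loss €0.
€3512.5: truthful payoff €3246, deviation payoff €0 → loss €3246.
€66.2: outcomes coincide → loss €0.
€5712.3: truthful payoff €1046.2, deviation payoff €0 → loss €1046.2.
€5442.7: truthful payoff €1315.8, deviation payoff €0 → loss €1315.8.
Total loss = €5687.6 + €4755.5 + €3246 + €1046.2 + €1315.8 = €16051.1.

€16051.1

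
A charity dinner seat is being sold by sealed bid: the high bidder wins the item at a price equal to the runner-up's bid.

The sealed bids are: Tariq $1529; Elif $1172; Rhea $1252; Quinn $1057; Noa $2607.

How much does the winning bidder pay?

Highest bid: Noa at $2607, so Noa wins.
Second-highest bid: Tariq at $1529 — that is the price the winner pays.

$1529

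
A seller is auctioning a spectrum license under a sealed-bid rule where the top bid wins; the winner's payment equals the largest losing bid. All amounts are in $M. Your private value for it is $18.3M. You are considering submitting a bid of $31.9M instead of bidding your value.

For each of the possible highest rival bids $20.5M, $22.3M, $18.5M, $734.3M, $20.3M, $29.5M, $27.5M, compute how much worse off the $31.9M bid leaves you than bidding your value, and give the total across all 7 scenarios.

The deviation costs you only when the competing bid falls strictly between $18.3M and $31.9M; elsewhere both bids give the same outcome.
$20.5M: truthful payoff $0M, deviation payoff −$2.2M → loss $2.2M.
$22.3M: truthful payoff $0M, deviation payoff −$4M → loss $4M.
$18.5M: truthful payoff $0M, deviation payoff −$0.2M → loss $0.2M.
$734.3M: outcomes coincide → loss $0M.
$20.3M: truthful payoff $0M, deviation payoff −$2M → loss $2M.
$29.5M: truthful payoff $0M, deviation payoff −$11.2M → loss $11.2M.
$27.5M: truthful payoff $0M, deviation payoff −$9.2M → loss $9.2M.
Total loss = $2.2M + $4M + $0.2M + $2M + $11.2M + $9.2M = $28.8M.

$28.8M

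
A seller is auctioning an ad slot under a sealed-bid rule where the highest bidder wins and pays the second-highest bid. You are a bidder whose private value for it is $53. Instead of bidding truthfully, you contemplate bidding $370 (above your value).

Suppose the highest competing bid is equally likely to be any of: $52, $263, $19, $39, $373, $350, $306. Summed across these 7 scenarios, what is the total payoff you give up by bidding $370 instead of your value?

The deviation costs you only when the competing bid falls strictly between $53 and $370; elsewhere both bids give the same outcome.
$52: outcomes coincide → loss $0.
$263: truthful payoff $0, deviation payoff −$210 → loss $210.
$19: outcomes coincide → loss $0.
$39: outcomes coincide → loss $0.
$373: outcomes coincide → loss $0.
$350: truthful payoff $0, deviation payoff −$297 → loss $297.
$306: truthful payoff $0, deviation payoff −$253 → loss $253.
Total loss = $210 + $297 + $253 = $760.

$760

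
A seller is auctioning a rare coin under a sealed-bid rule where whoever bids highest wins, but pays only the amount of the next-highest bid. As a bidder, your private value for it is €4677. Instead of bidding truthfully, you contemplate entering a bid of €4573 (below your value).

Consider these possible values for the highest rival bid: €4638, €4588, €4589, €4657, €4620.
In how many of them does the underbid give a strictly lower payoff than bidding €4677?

The deviation hurts exactly when the highest competing bid lies strictly between €4573 and €4677 — underbidding then forfeits a profitable win.
€4638: inside the interval → strictly worse (loss €39).
€4588: inside the interval → strictly worse (loss €89).
€4589: inside the interval → strictly worse (loss €88).
€4657: inside the interval → strictly worse (loss €20).
€4620: inside the interval → strictly worse (loss €57).
Count: 5.

5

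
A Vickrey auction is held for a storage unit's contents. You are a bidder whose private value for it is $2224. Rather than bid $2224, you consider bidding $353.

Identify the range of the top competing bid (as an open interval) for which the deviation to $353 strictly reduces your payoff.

If the competing bid is below $353, both bids win at the same price — no difference.
If it is above $2224, both bids lose — no difference.
If it lies strictly between $353 and $2224, bidding your value wins at a price below your value (positive payoff) while bidding $353 loses (payoff 0).
So the deviation strictly hurts on the open interval ($353, $2224).
Truthful bidding weakly dominates here: raising your bid can only win items priced above your value, and lowering it can only forfeit items priced below.

($353, $2224)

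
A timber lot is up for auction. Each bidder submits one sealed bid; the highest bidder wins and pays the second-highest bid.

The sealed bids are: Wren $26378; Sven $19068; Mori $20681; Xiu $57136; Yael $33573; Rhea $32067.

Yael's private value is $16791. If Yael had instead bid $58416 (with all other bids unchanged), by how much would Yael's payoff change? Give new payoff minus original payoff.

The highest bid among the other bidders is $57136; Yael's bid doesn't change that.
Original bid $33573: Yael is not highest (top rival bid is $57136); payoff $0.
Alternative bid $58416: Yael is highest, pays the top rival bid $57136; payoff $16791 − $57136 = −$40345.
Change in payoff = −$40345 − ($0) = −$40345.

−$40345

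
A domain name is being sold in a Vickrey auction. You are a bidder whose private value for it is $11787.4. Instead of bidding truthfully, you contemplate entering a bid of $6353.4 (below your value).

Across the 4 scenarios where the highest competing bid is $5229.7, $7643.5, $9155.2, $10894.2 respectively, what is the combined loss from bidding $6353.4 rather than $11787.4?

The deviation costs you only when the competing bid falls strictly between $6353.4 and $11787.4; elsewhere both bids give the same outcome.
$5229.7: outcomes coincide → loss $0.
$7643.5: truthful payoff $4143.9, deviation payoff $0 → loss $4143.9.
$9155.2: truthful payoff $2632.2, deviation payoff $0 → loss $2632.2.
$10894.2: truthful payoff $893.2, deviation payoff $0 → loss $893.2.
Total loss = $4143.9 + $2632.2 + $893.2 = $7669.3.
Because the price is fixed by the runner-up's bid, deviating from your value can only change a good outcome into a bad one — never the reverse.

$7669.3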